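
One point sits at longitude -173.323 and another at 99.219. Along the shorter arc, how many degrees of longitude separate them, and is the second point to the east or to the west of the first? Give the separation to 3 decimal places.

Raw difference: 99.219 − -173.323 = 272.542°.
Normalise into (−180°, 180°]: 272.542° − 360° = -87.458°.
Negative ⇒ the second point lies to the west; separation 87.458°.

87.458° west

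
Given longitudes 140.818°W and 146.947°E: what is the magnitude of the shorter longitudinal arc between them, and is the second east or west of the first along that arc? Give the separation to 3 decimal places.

72.235° west

Raw difference: 146.947 − -140.818 = 287.765°.
Normalise into (−180°, 180°]: 287.765° − 360° = -72.235°.
Negative ⇒ the second point lies to the west; separation 72.235°.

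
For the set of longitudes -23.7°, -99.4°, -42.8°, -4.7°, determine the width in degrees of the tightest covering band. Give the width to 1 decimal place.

94.7°

Sort the longitudes: -99.4°, -42.8°, -23.7°, -4.7°.
Eastward gaps between consecutive values (wrapping around): 56.6°, 19.1°, 19.0°, 265.3°.
Largest gap = 265.3° ⇒ minimal covering band is its complement: 360° − 265.3° = 94.7°.
Band runs from -99.4° eastward to -4.7°.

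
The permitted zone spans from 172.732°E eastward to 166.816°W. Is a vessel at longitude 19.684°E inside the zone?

No

Band width going east from +172.732° to -166.816°: ((-166.816 − 172.732) mod 360) = 20.452°.
Offset of +19.684° east of the west edge: ((19.684 − 172.732) mod 360) = 206.952°.
206.952° > 20.452° ⇒ outside.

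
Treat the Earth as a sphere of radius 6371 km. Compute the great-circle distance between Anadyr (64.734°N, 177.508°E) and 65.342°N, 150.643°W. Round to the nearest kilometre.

Δλ = -150.643 − 177.508 = -328.151°; wrapped into (−180°, 180°]: 31.849°.
Δφ = 65.342 − 64.734 = 0.608°.
a = sin²(Δφ/2) + cos φ₁ · cos φ₂ · sin²(Δλ/2) = 0.013433.
c = 2·atan2(√a, √(1−a)) = 0.23232 rad → d = 6371·c ≈ 1480.14 km.

1480 km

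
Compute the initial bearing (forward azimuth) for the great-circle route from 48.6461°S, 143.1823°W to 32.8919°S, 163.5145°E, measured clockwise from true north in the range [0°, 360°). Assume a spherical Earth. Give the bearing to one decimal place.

Δλ = 163.5145 − -143.1823 = 306.6968°; wrapped into (−180°, 180°]: -53.3032°.
θ = atan2( sin Δλ · cos φ₂ , cos φ₁ · sin φ₂ − sin φ₁ · cos φ₂ · cos Δλ )
  = atan2(-0.67328, 0.01786) = -88.480° → normalised to [0°, 360°): 271.520°.

271.5°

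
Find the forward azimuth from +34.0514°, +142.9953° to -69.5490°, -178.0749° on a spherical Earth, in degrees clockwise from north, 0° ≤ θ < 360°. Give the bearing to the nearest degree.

Δλ = -178.0749 − 142.9953 = -321.0702°; wrapped into (−180°, 180°]: 38.9298°.
θ = atan2( sin Δλ · cos φ₂ , cos φ₁ · sin φ₂ − sin φ₁ · cos φ₂ · cos Δλ )
  = atan2(0.21956, -0.92851) = 166.696° → normalised to [0°, 360°): 166.696°.

167°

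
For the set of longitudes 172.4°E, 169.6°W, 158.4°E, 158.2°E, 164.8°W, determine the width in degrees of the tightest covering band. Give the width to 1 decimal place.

37.0°

Sort the longitudes: -169.6°, -164.8°, +158.2°, +158.4°, +172.4°.
Eastward gaps between consecutive values (wrapping around): 4.8°, 323.0°, 0.2°, 14.0°, 18.0°.
Largest gap = 323.0° ⇒ minimal covering band is its complement: 360° − 323.0° = 37.0°.
Band runs from +158.2° eastward to -164.8°, crossing the antimeridian.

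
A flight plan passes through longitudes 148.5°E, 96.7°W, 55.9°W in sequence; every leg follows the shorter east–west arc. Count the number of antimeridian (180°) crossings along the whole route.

Leg 1: +148.5° → -96.7°, shortest Δλ = 114.8° (east) — crosses 180°.
Leg 2: -96.7° → -55.9°, shortest Δλ = 40.8° (east) — does not cross 180°.
Total crossings: 1.

1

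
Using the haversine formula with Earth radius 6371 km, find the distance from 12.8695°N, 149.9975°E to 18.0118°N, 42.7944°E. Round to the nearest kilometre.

11325 km

Δλ = 42.7944 − 149.9975 = -107.2031°.
Δφ = 18.0118 − 12.8695 = 5.1423°.
a = sin²(Δφ/2) + cos φ₁ · cos φ₂ · sin²(Δλ/2) = 0.602664.
c = 2·atan2(√a, √(1−a)) = 1.77760 rad → d = 6371·c ≈ 11325.06 km.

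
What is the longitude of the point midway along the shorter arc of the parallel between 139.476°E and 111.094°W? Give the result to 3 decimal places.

Signed shortest Δλ from +139.476° to -111.094° is +109.430°.
Midpoint longitude = +139.476° + (+109.430°)/2 = +139.476° + 54.715° = +194.191°.
Normalise into (−180°, 180°]: -165.809°.
(The naïve average (+139.476 + -111.094)/2 = 14.191° is on the wrong side of the globe.)

165.809°W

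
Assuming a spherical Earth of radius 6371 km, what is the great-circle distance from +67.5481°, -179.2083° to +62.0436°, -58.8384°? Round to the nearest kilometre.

Δλ = -58.8384 − -179.2083 = 120.3699°.
Δφ = 62.0436 − 67.5481 = -5.5045°.
a = sin²(Δφ/2) + cos φ₁ · cos φ₂ · sin²(Δλ/2) = 0.137084.
c = 2·atan2(√a, √(1−a)) = 0.75855 rad → d = 6371·c ≈ 4832.74 km.

4833 km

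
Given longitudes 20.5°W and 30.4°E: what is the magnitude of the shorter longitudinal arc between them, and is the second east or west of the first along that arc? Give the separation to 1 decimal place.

Raw difference: 30.4 − -20.5 = 50.9°.
Normalise into (−180°, 180°]: 50.9° stays 50.9°.
Positive ⇒ the second point lies to the east; separation 50.9°.

50.9° east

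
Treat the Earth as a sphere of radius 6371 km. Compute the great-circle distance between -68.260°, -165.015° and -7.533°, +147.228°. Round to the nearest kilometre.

7602 km

Δλ = 147.228 − -165.015 = 312.243°; wrapped into (−180°, 180°]: -47.757°.
Δφ = -7.533 − -68.260 = 60.727°.
a = sin²(Δφ/2) + cos φ₁ · cos φ₂ · sin²(Δλ/2) = 0.315684.
c = 2·atan2(√a, √(1−a)) = 1.19326 rad → d = 6371·c ≈ 7602.26 km.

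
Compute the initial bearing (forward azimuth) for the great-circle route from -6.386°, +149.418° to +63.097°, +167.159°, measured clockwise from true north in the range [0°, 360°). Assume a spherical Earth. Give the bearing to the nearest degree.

Δλ = 167.159 − 149.418 = 17.741°.
θ = atan2( sin Δλ · cos φ₂ , cos φ₁ · sin φ₂ − sin φ₁ · cos φ₂ · cos Δλ )
  = atan2(0.13788, 0.93417) = 8.396° → normalised to [0°, 360°): 8.396°.

8°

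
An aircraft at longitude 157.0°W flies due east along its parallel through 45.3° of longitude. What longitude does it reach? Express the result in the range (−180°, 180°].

111.7°W

Start at -157.0°; shift +45.3° → -111.7°.
-111.7° already lies in (−180°, 180°].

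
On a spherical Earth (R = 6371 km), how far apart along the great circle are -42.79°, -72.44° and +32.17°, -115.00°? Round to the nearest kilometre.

Δλ = -115.00 − -72.44 = -42.56°.
Δφ = 32.17 − -42.79 = 74.96°.
a = sin²(Δφ/2) + cos φ₁ · cos φ₂ · sin²(Δλ/2) = 0.452073.
c = 2·atan2(√a, √(1−a)) = 1.47479 rad → d = 6371·c ≈ 9395.91 km.

9396 km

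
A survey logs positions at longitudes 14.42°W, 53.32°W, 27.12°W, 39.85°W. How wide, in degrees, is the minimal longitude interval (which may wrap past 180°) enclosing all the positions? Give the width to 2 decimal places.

38.90°

Sort the longitudes: -53.32°, -39.85°, -27.12°, -14.42°.
Eastward gaps between consecutive values (wrapping around): 13.47°, 12.73°, 12.70°, 321.10°.
Largest gap = 321.10° ⇒ minimal covering band is its complement: 360° − 321.10° = 38.90°.
Band runs from -53.32° eastward to -14.42°.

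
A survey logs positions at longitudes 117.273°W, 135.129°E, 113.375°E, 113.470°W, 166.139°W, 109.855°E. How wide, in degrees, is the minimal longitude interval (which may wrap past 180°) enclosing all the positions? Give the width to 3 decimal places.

Sort the longitudes: -166.139°, -117.273°, -113.470°, +109.855°, +113.375°, +135.129°.
Eastward gaps between consecutive values (wrapping around): 48.866°, 3.803°, 223.325°, 3.520°, 21.754°, 58.732°.
Largest gap = 223.325° ⇒ minimal covering band is its complement: 360° − 223.325° = 136.675°.
Band runs from +109.855° eastward to -113.470°, crossing the antimeridian.

136.675°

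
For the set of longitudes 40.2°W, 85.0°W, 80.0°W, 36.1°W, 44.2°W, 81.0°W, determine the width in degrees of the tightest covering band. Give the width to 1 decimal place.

48.9°

Sort the longitudes: -85.0°, -81.0°, -80.0°, -44.2°, -40.2°, -36.1°.
Eastward gaps between consecutive values (wrapping around): 4.0°, 1.0°, 35.8°, 4.0°, 4.1°, 311.1°.
Largest gap = 311.1° ⇒ minimal covering band is its complement: 360° − 311.1° = 48.9°.
Band runs from -85.0° eastward to -36.1°.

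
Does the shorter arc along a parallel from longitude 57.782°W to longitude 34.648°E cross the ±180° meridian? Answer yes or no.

Signed shortest Δλ = ((34.648 − -57.782 + 180) mod 360) − 180 = 92.43°.
Going east by 92.43° from -57.782° reaches +34.648° without touching 180°.

No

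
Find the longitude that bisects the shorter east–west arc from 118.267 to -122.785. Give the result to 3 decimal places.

+177.741°

Signed shortest Δλ from +118.267° to -122.785° is +118.948°.
Midpoint longitude = +118.267° + (+118.948°)/2 = +118.267° + 59.474° = +177.741°.
(The naïve average (+118.267 + -122.785)/2 = -2.259° is on the wrong side of the globe.)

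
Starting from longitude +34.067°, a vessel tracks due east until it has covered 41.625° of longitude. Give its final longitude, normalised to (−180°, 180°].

+75.692°

Start at +34.067°; shift +41.625° → +75.692°.
+75.692° already lies in (−180°, 180°].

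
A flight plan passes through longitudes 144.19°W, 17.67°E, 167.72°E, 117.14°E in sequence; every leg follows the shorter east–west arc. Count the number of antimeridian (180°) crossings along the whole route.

Leg 1: -144.19° → +17.67°, shortest Δλ = 161.86° (east) — does not cross 180°.
Leg 2: +17.67° → +167.72°, shortest Δλ = 150.05° (east) — does not cross 180°.
Leg 3: +167.72° → +117.14°, shortest Δλ = -50.58° (west) — does not cross 180°.
Total crossings: 0.

0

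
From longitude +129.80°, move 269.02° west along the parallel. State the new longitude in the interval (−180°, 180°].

-139.22°

Start at +129.80°; shift −269.02° → -139.22°.
-139.22° already lies in (−180°, 180°].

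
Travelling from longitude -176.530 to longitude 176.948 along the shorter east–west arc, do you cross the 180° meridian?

Yes

Naïve |176.948 − -176.530| = 353.478° > 180°, so the shorter arc goes the other way round — across 180°.
Signed shortest Δλ = ((176.948 − -176.530 + 180) mod 360) − 180 = -6.522°.
Going west by 6.522° from -176.530° passes through 180° before reaching +176.948°.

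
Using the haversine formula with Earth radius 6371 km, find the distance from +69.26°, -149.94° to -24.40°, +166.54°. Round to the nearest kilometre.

10983 km

Δλ = 166.54 − -149.94 = 316.48°; wrapped into (−180°, 180°]: -43.52°.
Δφ = -24.40 − 69.26 = -93.66°.
a = sin²(Δφ/2) + cos φ₁ · cos φ₂ · sin²(Δλ/2) = 0.576240.
c = 2·atan2(√a, √(1−a)) = 1.72387 rad → d = 6371·c ≈ 10982.79 km.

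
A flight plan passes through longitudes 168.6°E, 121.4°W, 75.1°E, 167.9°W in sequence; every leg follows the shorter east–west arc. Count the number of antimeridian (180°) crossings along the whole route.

3

Leg 1: +168.6° → -121.4°, shortest Δλ = 70.0° (east) — crosses 180°.
Leg 2: -121.4° → +75.1°, shortest Δλ = -163.5° (west) — crosses 180°.
Leg 3: +75.1° → -167.9°, shortest Δλ = 117.0° (east) — crosses 180°.
Total crossings: 3.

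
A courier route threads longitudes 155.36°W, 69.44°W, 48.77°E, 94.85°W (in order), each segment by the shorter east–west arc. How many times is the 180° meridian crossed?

Leg 1: -155.36° → -69.44°, shortest Δλ = 85.92° (east) — does not cross 180°.
Leg 2: -69.44° → +48.77°, shortest Δλ = 118.21° (east) — does not cross 180°.
Leg 3: +48.77° → -94.85°, shortest Δλ = -143.62° (west) — does not cross 180°.
Total crossings: 0.

0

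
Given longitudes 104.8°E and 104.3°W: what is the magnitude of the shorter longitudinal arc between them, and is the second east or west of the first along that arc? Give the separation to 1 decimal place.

150.9° east

Raw difference: -104.3 − 104.8 = -209.1°.
Normalise into (−180°, 180°]: -209.1° + 360° = 150.9°.
Positive ⇒ the second point lies to the east; separation 150.9°.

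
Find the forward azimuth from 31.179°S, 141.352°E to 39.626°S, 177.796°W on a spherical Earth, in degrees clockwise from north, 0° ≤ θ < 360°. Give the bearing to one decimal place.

115.8°

Δλ = -177.796 − 141.352 = -319.148°; wrapped into (−180°, 180°]: 40.852°.
θ = atan2( sin Δλ · cos φ₂ , cos φ₁ · sin φ₂ − sin φ₁ · cos φ₂ · cos Δλ )
  = atan2(0.50381, -0.24403) = 115.844° → normalised to [0°, 360°): 115.844°.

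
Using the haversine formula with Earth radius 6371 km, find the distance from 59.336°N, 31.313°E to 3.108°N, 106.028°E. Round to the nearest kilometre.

Δλ = 106.028 − 31.313 = 74.715°.
Δφ = 3.108 − 59.336 = -56.228°.
a = sin²(Δφ/2) + cos φ₁ · cos φ₂ · sin²(Δλ/2) = 0.409557.
c = 2·atan2(√a, √(1−a)) = 1.38891 rad → d = 6371·c ≈ 8848.74 km.

8849 km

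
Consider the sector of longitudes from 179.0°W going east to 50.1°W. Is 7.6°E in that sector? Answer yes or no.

No

Band width going east from -179.0° to -50.1°: ((-50.1 − -179.0) mod 360) = 128.9°.
Offset of +7.6° east of the west edge: ((7.6 − -179.0) mod 360) = 186.6°.
186.6° > 128.9° ⇒ outside.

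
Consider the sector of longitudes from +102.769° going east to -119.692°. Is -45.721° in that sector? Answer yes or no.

Band width going east from +102.769° to -119.692°: ((-119.692 − 102.769) mod 360) = 137.539°.
Offset of -45.721° east of the west edge: ((-45.721 − 102.769) mod 360) = 211.510°.
211.510° > 137.539° ⇒ outside.

No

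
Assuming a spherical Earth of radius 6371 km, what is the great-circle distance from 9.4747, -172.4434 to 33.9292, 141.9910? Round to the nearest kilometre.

5374 km

Δλ = 141.9910 − -172.4434 = 314.4344°; wrapped into (−180°, 180°]: -45.5656°.
Δφ = 33.9292 − 9.4747 = 24.4545°.
a = sin²(Δφ/2) + cos φ₁ · cos φ₂ · sin²(Δλ/2) = 0.167578.
c = 2·atan2(√a, √(1−a)) = 0.84351 rad → d = 6371·c ≈ 5374.02 km.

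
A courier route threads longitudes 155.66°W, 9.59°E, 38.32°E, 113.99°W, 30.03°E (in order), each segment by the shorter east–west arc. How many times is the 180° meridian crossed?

Leg 1: -155.66° → +9.59°, shortest Δλ = 165.25° (east) — does not cross 180°.
Leg 2: +9.59° → +38.32°, shortest Δλ = 28.73° (east) — does not cross 180°.
Leg 3: +38.32° → -113.99°, shortest Δλ = -152.31° (west) — does not cross 180°.
Leg 4: -113.99° → +30.03°, shortest Δλ = 144.02° (east) — does not cross 180°.
Total crossings: 0.

0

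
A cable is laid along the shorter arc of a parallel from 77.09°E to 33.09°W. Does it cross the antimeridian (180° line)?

No

Signed shortest Δλ = ((-33.09 − 77.09 + 180) mod 360) − 180 = -110.18°.
Going west by 110.18° from +77.09° reaches -33.09° without touching 180°.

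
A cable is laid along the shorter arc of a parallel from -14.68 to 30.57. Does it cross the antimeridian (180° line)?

Signed shortest Δλ = ((30.57 − -14.68 + 180) mod 360) − 180 = 45.25°.
Going east by 45.25° from -14.68° reaches +30.57° without touching 180°.

No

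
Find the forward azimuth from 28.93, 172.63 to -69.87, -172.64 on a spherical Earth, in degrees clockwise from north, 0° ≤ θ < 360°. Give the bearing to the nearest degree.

Δλ = -172.64 − 172.63 = -345.27°; wrapped into (−180°, 180°]: 14.73°.
θ = atan2( sin Δλ · cos φ₂ , cos φ₁ · sin φ₂ − sin φ₁ · cos φ₂ · cos Δλ )
  = atan2(0.08751, -0.98276) = 174.912° → normalised to [0°, 360°): 174.912°.

175°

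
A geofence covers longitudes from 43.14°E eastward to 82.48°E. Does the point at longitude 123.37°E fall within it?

No

Band width going east from +43.14° to +82.48°: ((82.48 − 43.14) mod 360) = 39.34°.
Offset of +123.37° east of the west edge: ((123.37 − 43.14) mod 360) = 80.23°.
80.23° > 39.34° ⇒ outside.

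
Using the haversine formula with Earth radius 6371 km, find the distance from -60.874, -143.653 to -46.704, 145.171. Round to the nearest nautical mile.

2520 nmi

Δλ = 145.171 − -143.653 = 288.824°; wrapped into (−180°, 180°]: -71.176°.
Δφ = -46.704 − -60.874 = 14.170°.
a = sin²(Δφ/2) + cos φ₁ · cos φ₂ · sin²(Δλ/2) = 0.128256.
c = 2·atan2(√a, √(1−a)) = 0.73252 rad → d = 6371·c ≈ 4666.91 km ≈ 2519.93 nmi.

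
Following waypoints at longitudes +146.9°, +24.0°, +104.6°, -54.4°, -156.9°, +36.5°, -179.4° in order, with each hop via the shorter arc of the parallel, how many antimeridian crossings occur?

2

Leg 1: +146.9° → +24.0°, shortest Δλ = -122.9° (west) — does not cross 180°.
Leg 2: +24.0° → +104.6°, shortest Δλ = 80.6° (east) — does not cross 180°.
Leg 3: +104.6° → -54.4°, shortest Δλ = -159.0° (west) — does not cross 180°.
Leg 4: -54.4° → -156.9°, shortest Δλ = -102.5° (west) — does not cross 180°.
Leg 5: -156.9° → +36.5°, shortest Δλ = -166.6° (west) — crosses 180°.
Leg 6: +36.5° → -179.4°, shortest Δλ = 144.1° (east) — crosses 180°.
Total crossings: 2.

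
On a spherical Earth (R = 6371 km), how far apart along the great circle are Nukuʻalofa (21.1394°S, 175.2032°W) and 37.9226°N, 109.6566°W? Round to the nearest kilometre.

9479 km

Δλ = -109.6566 − -175.2032 = 65.5466°.
Δφ = 37.9226 − -21.1394 = 59.0620°.
a = sin²(Δφ/2) + cos φ₁ · cos φ₂ · sin²(Δλ/2) = 0.458539.
c = 2·atan2(√a, √(1−a)) = 1.48778 rad → d = 6371·c ≈ 9478.64 km.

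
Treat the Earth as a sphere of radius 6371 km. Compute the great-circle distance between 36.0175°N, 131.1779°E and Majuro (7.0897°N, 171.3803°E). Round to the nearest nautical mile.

2805 nmi

Δλ = 171.3803 − 131.1779 = 40.2024°.
Δφ = 7.0897 − 36.0175 = -28.9278°.
a = sin²(Δφ/2) + cos φ₁ · cos φ₂ · sin²(Δλ/2) = 0.157191.
c = 2·atan2(√a, √(1−a)) = 0.81534 rad → d = 6371·c ≈ 5194.55 km ≈ 2804.83 nmi.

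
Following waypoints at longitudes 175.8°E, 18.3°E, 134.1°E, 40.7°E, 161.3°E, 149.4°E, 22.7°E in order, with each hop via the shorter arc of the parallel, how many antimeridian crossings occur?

0

Leg 1: +175.8° → +18.3°, shortest Δλ = -157.5° (west) — does not cross 180°.
Leg 2: +18.3° → +134.1°, shortest Δλ = 115.8° (east) — does not cross 180°.
Leg 3: +134.1° → +40.7°, shortest Δλ = -93.4° (west) — does not cross 180°.
Leg 4: +40.7° → +161.3°, shortest Δλ = 120.6° (east) — does not cross 180°.
Leg 5: +161.3° → +149.4°, shortest Δλ = -11.9° (west) — does not cross 180°.
Leg 6: +149.4° → +22.7°, shortest Δλ = -126.7° (west) — does not cross 180°.
Total crossings: 0.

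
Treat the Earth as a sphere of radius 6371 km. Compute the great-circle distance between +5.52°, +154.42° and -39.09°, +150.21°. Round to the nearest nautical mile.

Δλ = 150.21 − 154.42 = -4.21°.
Δφ = -39.09 − 5.52 = -44.61°.
a = sin²(Δφ/2) + cos φ₁ · cos φ₂ · sin²(Δλ/2) = 0.145091.
c = 2·atan2(√a, √(1−a)) = 0.78156 rad → d = 6371·c ≈ 4979.29 km ≈ 2688.60 nmi.

2689 nmi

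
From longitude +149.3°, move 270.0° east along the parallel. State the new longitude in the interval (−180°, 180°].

+59.3°

Start at +149.3°; shift +270.0° → +419.3°.
+419.3° lies outside (−180°, 180°]; subtract 360° → +59.3°.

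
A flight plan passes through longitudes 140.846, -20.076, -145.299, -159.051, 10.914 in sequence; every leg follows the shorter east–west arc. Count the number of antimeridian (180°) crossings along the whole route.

Leg 1: +140.846° → -20.076°, shortest Δλ = -160.922° (west) — does not cross 180°.
Leg 2: -20.076° → -145.299°, shortest Δλ = -125.223° (west) — does not cross 180°.
Leg 3: -145.299° → -159.051°, shortest Δλ = -13.752° (west) — does not cross 180°.
Leg 4: -159.051° → +10.914°, shortest Δλ = 169.965° (east) — does not cross 180°.
Total crossings: 0.

0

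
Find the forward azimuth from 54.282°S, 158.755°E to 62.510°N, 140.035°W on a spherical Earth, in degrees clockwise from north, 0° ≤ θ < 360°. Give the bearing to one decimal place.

30.1°

Δλ = -140.035 − 158.755 = -298.790°; wrapped into (−180°, 180°]: 61.210°.
θ = atan2( sin Δλ · cos φ₂ , cos φ₁ · sin φ₂ − sin φ₁ · cos φ₂ · cos Δλ )
  = atan2(0.40454, 0.69837) = 30.082° → normalised to [0°, 360°): 30.082°.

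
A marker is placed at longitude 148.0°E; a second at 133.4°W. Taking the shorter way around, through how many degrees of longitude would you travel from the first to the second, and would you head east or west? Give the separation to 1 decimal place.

Raw difference: -133.4 − 148.0 = -281.4°.
Normalise into (−180°, 180°]: -281.4° + 360° = 78.6°.
Positive ⇒ the second point lies to the east; separation 78.6°.

78.6° east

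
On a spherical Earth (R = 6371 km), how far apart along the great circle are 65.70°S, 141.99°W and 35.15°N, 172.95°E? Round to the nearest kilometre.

Δλ = 172.95 − -141.99 = 314.94°; wrapped into (−180°, 180°]: -45.06°.
Δφ = 35.15 − -65.70 = 100.85°.
a = sin²(Δφ/2) + cos φ₁ · cos φ₂ · sin²(Δλ/2) = 0.643519.
c = 2·atan2(√a, √(1−a)) = 1.86193 rad → d = 6371·c ≈ 11862.36 km.

11862 km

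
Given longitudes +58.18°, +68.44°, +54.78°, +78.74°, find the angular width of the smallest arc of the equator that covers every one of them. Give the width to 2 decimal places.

23.96°

Sort the longitudes: +54.78°, +58.18°, +68.44°, +78.74°.
Eastward gaps between consecutive values (wrapping around): 3.40°, 10.26°, 10.30°, 336.04°.
Largest gap = 336.04° ⇒ minimal covering band is its complement: 360° − 336.04° = 23.96°.
Band runs from +54.78° eastward to +78.74°.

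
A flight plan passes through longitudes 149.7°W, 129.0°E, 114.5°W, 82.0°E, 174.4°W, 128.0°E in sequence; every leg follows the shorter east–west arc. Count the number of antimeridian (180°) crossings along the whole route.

Leg 1: -149.7° → +129.0°, shortest Δλ = -81.3° (west) — crosses 180°.
Leg 2: +129.0° → -114.5°, shortest Δλ = 116.5° (east) — crosses 180°.
Leg 3: -114.5° → +82.0°, shortest Δλ = -163.5° (west) — crosses 180°.
Leg 4: +82.0° → -174.4°, shortest Δλ = 103.6° (east) — crosses 180°.
Leg 5: -174.4° → +128.0°, shortest Δλ = -57.6° (west) — crosses 180°.
Total crossings: 5.

5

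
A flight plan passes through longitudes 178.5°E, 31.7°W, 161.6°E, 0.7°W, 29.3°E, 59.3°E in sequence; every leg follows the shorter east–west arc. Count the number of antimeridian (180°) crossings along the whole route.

2

Leg 1: +178.5° → -31.7°, shortest Δλ = 149.8° (east) — crosses 180°.
Leg 2: -31.7° → +161.6°, shortest Δλ = -166.7° (west) — crosses 180°.
Leg 3: +161.6° → -0.7°, shortest Δλ = -162.3° (west) — does not cross 180°.
Leg 4: -0.7° → +29.3°, shortest Δλ = 30.0° (east) — does not cross 180°.
Leg 5: +29.3° → +59.3°, shortest Δλ = 30.0° (east) — does not cross 180°.
Total crossings: 2.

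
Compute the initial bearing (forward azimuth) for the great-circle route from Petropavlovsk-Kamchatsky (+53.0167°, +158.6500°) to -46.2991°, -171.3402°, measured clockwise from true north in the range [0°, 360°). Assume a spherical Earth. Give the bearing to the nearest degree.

Δλ = -171.3402 − 158.6500 = -329.9902°; wrapped into (−180°, 180°]: 30.0098°.
θ = atan2( sin Δλ · cos φ₂ , cos φ₁ · sin φ₂ − sin φ₁ · cos φ₂ · cos Δλ )
  = atan2(0.34555, -0.91282) = 159.266° → normalised to [0°, 360°): 159.266°.

159°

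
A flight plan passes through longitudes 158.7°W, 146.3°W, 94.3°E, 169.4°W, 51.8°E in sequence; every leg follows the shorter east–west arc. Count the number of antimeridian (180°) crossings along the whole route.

3

Leg 1: -158.7° → -146.3°, shortest Δλ = 12.4° (east) — does not cross 180°.
Leg 2: -146.3° → +94.3°, shortest Δλ = -119.4° (west) — crosses 180°.
Leg 3: +94.3° → -169.4°, shortest Δλ = 96.3° (east) — crosses 180°.
Leg 4: -169.4° → +51.8°, shortest Δλ = -138.8° (west) — crosses 180°.
Total crossings: 3.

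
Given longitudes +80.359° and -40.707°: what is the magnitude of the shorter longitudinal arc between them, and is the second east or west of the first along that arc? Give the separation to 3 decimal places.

Raw difference: -40.707 − 80.359 = -121.066°.
Normalise into (−180°, 180°]: -121.066° stays -121.066°.
Negative ⇒ the second point lies to the west; separation 121.066°.

121.066° west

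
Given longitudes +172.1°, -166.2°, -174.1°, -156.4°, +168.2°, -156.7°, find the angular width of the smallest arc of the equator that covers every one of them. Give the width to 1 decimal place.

Sort the longitudes: -174.1°, -166.2°, -156.7°, -156.4°, +168.2°, +172.1°.
Eastward gaps between consecutive values (wrapping around): 7.9°, 9.5°, 0.3°, 324.6°, 3.9°, 13.8°.
Largest gap = 324.6° ⇒ minimal covering band is its complement: 360° − 324.6° = 35.4°.
Band runs from +168.2° eastward to -156.4°, crossing the antimeridian.

35.4°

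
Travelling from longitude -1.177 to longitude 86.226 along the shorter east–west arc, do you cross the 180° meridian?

Signed shortest Δλ = ((86.226 − -1.177 + 180) mod 360) − 180 = 87.403°.
Going east by 87.403° from -1.177° reaches +86.226° without touching 180°.

No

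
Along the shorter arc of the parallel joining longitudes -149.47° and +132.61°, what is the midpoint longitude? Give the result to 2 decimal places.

+171.57°

Signed shortest Δλ from -149.47° to +132.61° is -77.92°.
Midpoint longitude = -149.47° + (-77.92°)/2 = -149.47° − 38.96° = -188.43°.
Normalise into (−180°, 180°]: +171.57°.
(The naïve average (-149.47 + +132.61)/2 = -8.43° is on the wrong side of the globe.)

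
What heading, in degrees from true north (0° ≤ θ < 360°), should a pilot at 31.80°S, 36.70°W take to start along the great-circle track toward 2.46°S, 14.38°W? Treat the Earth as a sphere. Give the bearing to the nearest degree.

Δλ = -14.38 − -36.70 = 22.32°.
θ = atan2( sin Δλ · cos φ₂ , cos φ₁ · sin φ₂ − sin φ₁ · cos φ₂ · cos Δλ )
  = atan2(0.37943, 0.45055) = 40.103° → normalised to [0°, 360°): 40.103°.

40°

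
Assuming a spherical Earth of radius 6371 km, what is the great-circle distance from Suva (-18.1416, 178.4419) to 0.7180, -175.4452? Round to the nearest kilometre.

Δλ = -175.4452 − 178.4419 = -353.8871°; wrapped into (−180°, 180°]: 6.1129°.
Δφ = 0.7180 − -18.1416 = 18.8596°.
a = sin²(Δφ/2) + cos φ₁ · cos φ₂ · sin²(Δλ/2) = 0.029545.
c = 2·atan2(√a, √(1−a)) = 0.34549 rad → d = 6371·c ≈ 2201.10 km.

2201 km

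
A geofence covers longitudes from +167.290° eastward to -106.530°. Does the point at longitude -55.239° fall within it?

No

Band width going east from +167.290° to -106.530°: ((-106.530 − 167.290) mod 360) = 86.180°.
Offset of -55.239° east of the west edge: ((-55.239 − 167.290) mod 360) = 137.471°.
137.471° > 86.180° ⇒ outside.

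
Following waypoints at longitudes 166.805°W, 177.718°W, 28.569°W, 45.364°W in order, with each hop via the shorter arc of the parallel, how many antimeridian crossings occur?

0

Leg 1: -166.805° → -177.718°, shortest Δλ = -10.913° (west) — does not cross 180°.
Leg 2: -177.718° → -28.569°, shortest Δλ = 149.149° (east) — does not cross 180°.
Leg 3: -28.569° → -45.364°, shortest Δλ = -16.795° (west) — does not cross 180°.
Total crossings: 0.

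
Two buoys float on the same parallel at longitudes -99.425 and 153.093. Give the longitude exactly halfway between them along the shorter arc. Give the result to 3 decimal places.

Signed shortest Δλ from -99.425° to +153.093° is -107.482°.
Midpoint longitude = -99.425° + (-107.482°)/2 = -99.425° − 53.741° = -153.166°.
(The naïve average (-99.425 + +153.093)/2 = 26.834° is on the wrong side of the globe.)

-153.166°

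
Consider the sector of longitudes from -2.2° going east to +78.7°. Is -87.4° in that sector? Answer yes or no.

No

Band width going east from -2.2° to +78.7°: ((78.7 − -2.2) mod 360) = 80.9°.
Offset of -87.4° east of the west edge: ((-87.4 − -2.2) mod 360) = 274.8°.
274.8° > 80.9° ⇒ outside.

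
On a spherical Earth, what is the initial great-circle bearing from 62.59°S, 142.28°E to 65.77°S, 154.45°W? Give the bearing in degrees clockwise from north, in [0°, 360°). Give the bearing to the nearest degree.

125°

Δλ = -154.45 − 142.28 = -296.73°; wrapped into (−180°, 180°]: 63.27°.
θ = atan2( sin Δλ · cos φ₂ , cos φ₁ · sin φ₂ − sin φ₁ · cos φ₂ · cos Δλ )
  = atan2(0.36654, -0.25593) = 124.924° → normalised to [0°, 360°): 124.924°.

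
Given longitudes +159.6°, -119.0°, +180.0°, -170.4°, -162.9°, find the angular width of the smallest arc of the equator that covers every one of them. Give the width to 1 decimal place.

81.4°

Sort the longitudes: -170.4°, -162.9°, -119.0°, +159.6°, +180.0°.
Eastward gaps between consecutive values (wrapping around): 7.5°, 43.9°, 278.6°, 20.4°, 9.6°.
Largest gap = 278.6° ⇒ minimal covering band is its complement: 360° − 278.6° = 81.4°.
Band runs from +159.6° eastward to -119.0°, crossing the antimeridian.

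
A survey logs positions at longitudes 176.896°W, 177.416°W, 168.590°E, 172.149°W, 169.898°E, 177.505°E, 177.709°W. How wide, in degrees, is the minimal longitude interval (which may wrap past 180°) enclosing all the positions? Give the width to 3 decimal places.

19.261°

Sort the longitudes: -177.709°, -177.416°, -176.896°, -172.149°, +168.590°, +169.898°, +177.505°.
Eastward gaps between consecutive values (wrapping around): 0.293°, 0.520°, 4.747°, 340.739°, 1.308°, 7.607°, 4.786°.
Largest gap = 340.739° ⇒ minimal covering band is its complement: 360° − 340.739° = 19.261°.
Band runs from +168.590° eastward to -172.149°, crossing the antimeridian.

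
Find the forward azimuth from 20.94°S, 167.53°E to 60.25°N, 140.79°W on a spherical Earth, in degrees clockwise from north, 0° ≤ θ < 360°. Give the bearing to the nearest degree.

Δλ = -140.79 − 167.53 = -308.32°; wrapped into (−180°, 180°]: 51.68°.
θ = atan2( sin Δλ · cos φ₂ , cos φ₁ · sin φ₂ − sin φ₁ · cos φ₂ · cos Δλ )
  = atan2(0.38931, 0.92082) = 22.918° → normalised to [0°, 360°): 22.918°.

23°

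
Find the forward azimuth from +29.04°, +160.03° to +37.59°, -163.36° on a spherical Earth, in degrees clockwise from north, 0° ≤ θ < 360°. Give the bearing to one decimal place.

64.6°

Δλ = -163.36 − 160.03 = -323.39°; wrapped into (−180°, 180°]: 36.61°.
θ = atan2( sin Δλ · cos φ₂ , cos φ₁ · sin φ₂ − sin φ₁ · cos φ₂ · cos Δλ )
  = atan2(0.47256, 0.22456) = 64.583° → normalised to [0°, 360°): 64.583°.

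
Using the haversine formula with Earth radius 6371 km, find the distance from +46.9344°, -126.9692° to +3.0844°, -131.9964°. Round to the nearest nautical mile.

Δλ = -131.9964 − -126.9692 = -5.0272°.
Δφ = 3.0844 − 46.9344 = -43.8500°.
a = sin²(Δφ/2) + cos φ₁ · cos φ₂ · sin²(Δλ/2) = 0.140733.
c = 2·atan2(√a, √(1−a)) = 0.76911 rad → d = 6371·c ≈ 4899.97 km ≈ 2645.77 nmi.

2646 nmi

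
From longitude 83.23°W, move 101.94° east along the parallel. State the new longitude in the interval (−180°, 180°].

Start at -83.23°; shift +101.94° → +18.71°.
+18.71° already lies in (−180°, 180°].

18.71°E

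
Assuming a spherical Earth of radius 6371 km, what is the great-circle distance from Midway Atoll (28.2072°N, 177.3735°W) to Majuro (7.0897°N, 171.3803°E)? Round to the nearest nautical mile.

1420 nmi

Δλ = 171.3803 − -177.3735 = 348.7538°; wrapped into (−180°, 180°]: -11.2462°.
Δφ = 7.0897 − 28.2072 = -21.1175°.
a = sin²(Δφ/2) + cos φ₁ · cos φ₂ · sin²(Δλ/2) = 0.041974.
c = 2·atan2(√a, √(1−a)) = 0.41267 rad → d = 6371·c ≈ 2629.15 km ≈ 1419.63 nmi.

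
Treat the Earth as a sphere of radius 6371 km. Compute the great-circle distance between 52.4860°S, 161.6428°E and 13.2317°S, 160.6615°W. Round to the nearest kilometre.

Δλ = -160.6615 − 161.6428 = -322.3043°; wrapped into (−180°, 180°]: 37.6957°.
Δφ = -13.2317 − -52.4860 = 39.2543°.
a = sin²(Δφ/2) + cos φ₁ · cos φ₂ · sin²(Δλ/2) = 0.174694.
c = 2·atan2(√a, √(1−a)) = 0.86241 rad → d = 6371·c ≈ 5494.39 km.

5494 km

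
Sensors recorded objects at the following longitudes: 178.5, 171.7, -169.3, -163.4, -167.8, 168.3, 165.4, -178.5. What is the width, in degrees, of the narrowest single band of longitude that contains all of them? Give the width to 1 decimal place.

Sort the longitudes: -178.5°, -169.3°, -167.8°, -163.4°, +165.4°, +168.3°, +171.7°, +178.5°.
Eastward gaps between consecutive values (wrapping around): 9.2°, 1.5°, 4.4°, 328.8°, 2.9°, 3.4°, 6.8°, 3.0°.
Largest gap = 328.8° ⇒ minimal covering band is its complement: 360° − 328.8° = 31.2°.
Band runs from +165.4° eastward to -163.4°, crossing the antimeridian.

31.2°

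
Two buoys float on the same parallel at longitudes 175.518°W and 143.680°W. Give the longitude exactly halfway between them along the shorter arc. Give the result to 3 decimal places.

159.599°W

Signed shortest Δλ from -175.518° to -143.680° is +31.838°.
Midpoint longitude = -175.518° + (+31.838°)/2 = -175.518° + 15.919° = -159.599°.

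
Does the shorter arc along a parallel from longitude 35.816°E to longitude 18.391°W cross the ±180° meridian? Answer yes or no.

No

Signed shortest Δλ = ((-18.391 − 35.816 + 180) mod 360) − 180 = -54.207°.
Going west by 54.207° from +35.816° reaches -18.391° without touching 180°.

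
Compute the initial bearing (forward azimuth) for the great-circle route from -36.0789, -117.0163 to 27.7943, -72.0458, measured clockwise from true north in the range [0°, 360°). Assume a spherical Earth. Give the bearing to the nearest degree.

40°

Δλ = -72.0458 − -117.0163 = 44.9705°.
θ = atan2( sin Δλ · cos φ₂ , cos φ₁ · sin φ₂ − sin φ₁ · cos φ₂ · cos Δλ )
  = atan2(0.62520, 0.74543) = 39.987° → normalised to [0°, 360°): 39.987°.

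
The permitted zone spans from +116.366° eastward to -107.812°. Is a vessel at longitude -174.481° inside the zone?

Band width going east from +116.366° to -107.812°: ((-107.812 − 116.366) mod 360) = 135.822°.
Offset of -174.481° east of the west edge: ((-174.481 − 116.366) mod 360) = 69.153°.
69.153° ≤ 135.822° ⇒ inside.

Yes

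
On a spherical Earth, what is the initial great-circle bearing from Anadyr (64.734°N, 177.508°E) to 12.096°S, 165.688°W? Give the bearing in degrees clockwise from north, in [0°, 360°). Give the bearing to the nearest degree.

Δλ = -165.688 − 177.508 = -343.196°; wrapped into (−180°, 180°]: 16.804°.
θ = atan2( sin Δλ · cos φ₂ , cos φ₁ · sin φ₂ − sin φ₁ · cos φ₂ · cos Δλ )
  = atan2(0.28268, -0.93594) = 163.194° → normalised to [0°, 360°): 163.194°.

163°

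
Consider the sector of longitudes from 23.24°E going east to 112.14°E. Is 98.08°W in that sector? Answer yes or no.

No

Band width going east from +23.24° to +112.14°: ((112.14 − 23.24) mod 360) = 88.90°.
Offset of -98.08° east of the west edge: ((-98.08 − 23.24) mod 360) = 238.68°.
238.68° > 88.90° ⇒ outside.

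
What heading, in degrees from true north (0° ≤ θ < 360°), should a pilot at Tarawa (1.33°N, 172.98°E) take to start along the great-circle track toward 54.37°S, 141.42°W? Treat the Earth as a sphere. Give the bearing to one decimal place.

Δλ = -141.42 − 172.98 = -314.40°; wrapped into (−180°, 180°]: 45.60°.
θ = atan2( sin Δλ · cos φ₂ , cos φ₁ · sin φ₂ − sin φ₁ · cos φ₂ · cos Δλ )
  = atan2(0.41622, -0.82204) = 153.146° → normalised to [0°, 360°): 153.146°.

153.1°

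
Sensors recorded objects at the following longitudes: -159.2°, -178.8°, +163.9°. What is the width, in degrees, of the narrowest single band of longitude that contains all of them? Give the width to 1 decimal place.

36.9°

Sort the longitudes: -178.8°, -159.2°, +163.9°.
Eastward gaps between consecutive values (wrapping around): 19.6°, 323.1°, 17.3°.
Largest gap = 323.1° ⇒ minimal covering band is its complement: 360° − 323.1° = 36.9°.
Band runs from +163.9° eastward to -159.2°, crossing the antimeridian.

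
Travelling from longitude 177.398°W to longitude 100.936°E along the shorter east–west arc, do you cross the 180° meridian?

Naïve |100.936 − -177.398| = 278.334° > 180°, so the shorter arc goes the other way round — across 180°.
Signed shortest Δλ = ((100.936 − -177.398 + 180) mod 360) − 180 = -81.666°.
Going west by 81.666° from -177.398° passes through 180° before reaching +100.936°.

Yes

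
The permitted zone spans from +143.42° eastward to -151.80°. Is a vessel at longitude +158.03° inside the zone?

Yes

Band width going east from +143.42° to -151.80°: ((-151.80 − 143.42) mod 360) = 64.78°.
Offset of +158.03° east of the west edge: ((158.03 − 143.42) mod 360) = 14.61°.
14.61° ≤ 64.78° ⇒ inside.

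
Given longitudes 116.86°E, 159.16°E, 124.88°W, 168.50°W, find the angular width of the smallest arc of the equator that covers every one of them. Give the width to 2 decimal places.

118.26°

Sort the longitudes: -168.50°, -124.88°, +116.86°, +159.16°.
Eastward gaps between consecutive values (wrapping around): 43.62°, 241.74°, 42.30°, 32.34°.
Largest gap = 241.74° ⇒ minimal covering band is its complement: 360° − 241.74° = 118.26°.
Band runs from +116.86° eastward to -124.88°, crossing the antimeridian.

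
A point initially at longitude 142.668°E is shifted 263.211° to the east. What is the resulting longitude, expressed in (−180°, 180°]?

45.879°E

Start at +142.668°; shift +263.211° → +405.879°.
+405.879° lies outside (−180°, 180°]; subtract 360° → +45.879°.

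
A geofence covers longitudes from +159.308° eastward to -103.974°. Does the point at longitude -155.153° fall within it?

Band width going east from +159.308° to -103.974°: ((-103.974 − 159.308) mod 360) = 96.718°.
Offset of -155.153° east of the west edge: ((-155.153 − 159.308) mod 360) = 45.539°.
45.539° ≤ 96.718° ⇒ inside.

Yes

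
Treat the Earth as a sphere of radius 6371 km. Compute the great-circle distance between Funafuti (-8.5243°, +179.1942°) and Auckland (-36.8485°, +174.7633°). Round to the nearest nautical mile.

Δλ = 174.7633 − 179.1942 = -4.4309°.
Δφ = -36.8485 − -8.5243 = -28.3242°.
a = sin²(Δφ/2) + cos φ₁ · cos φ₂ · sin²(Δλ/2) = 0.061044.
c = 2·atan2(√a, √(1−a)) = 0.49931 rad → d = 6371·c ≈ 3181.12 km ≈ 1717.67 nmi.

1718 nmi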